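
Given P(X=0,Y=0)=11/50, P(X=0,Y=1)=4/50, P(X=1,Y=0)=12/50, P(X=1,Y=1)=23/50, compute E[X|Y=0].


P(Y=0) = 23/50
E[X|Y=0] = (0*11 + 1*12)/23 = 12/23

12/23


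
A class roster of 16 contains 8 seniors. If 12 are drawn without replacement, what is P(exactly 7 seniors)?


P(X=7) = C(8,7)*C(8,5) / C(16,12)
= 8*56 / 1820
= 448/1820 = 16/65

16/65


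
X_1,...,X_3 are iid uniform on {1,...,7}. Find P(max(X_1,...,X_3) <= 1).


P(max <= 1) = P(all X_i <= 1) = (P(X_1 <= 1))^3
= (1/7)^3 = 1/343

1/343


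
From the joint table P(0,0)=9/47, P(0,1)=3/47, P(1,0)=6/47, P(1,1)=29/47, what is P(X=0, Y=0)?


Read from table: P(X=0, Y=0) = 9/47

9/47


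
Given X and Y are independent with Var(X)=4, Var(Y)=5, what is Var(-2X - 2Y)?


Independence => Cov(X,Y)=0
Var(-2X - 2Y) = (-2)^2*Var(X) + (-2)^2*Var(Y)
= 4*4 + 4*5 = 36

36


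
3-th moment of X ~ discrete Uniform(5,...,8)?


E[X^3] = (1/4) * sum(x^3 for x=5..8)
= 1196/4 = 299

299


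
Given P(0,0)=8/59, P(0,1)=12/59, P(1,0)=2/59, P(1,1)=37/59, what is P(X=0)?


P(X=0) = P(0,0)+P(0,1) = 8/59 + 12/59 = 20/59

20/59


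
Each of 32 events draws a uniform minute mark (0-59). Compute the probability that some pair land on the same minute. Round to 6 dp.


P(all different) = prod((60-i)/60 for i=0..31) = 0.000034
P(at least one match) = 1 - 0.000034 = 0.999966

0.999966


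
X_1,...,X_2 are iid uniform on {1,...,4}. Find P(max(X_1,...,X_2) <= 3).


P(max <= 3) = P(all X_i <= 3) = (P(X_1 <= 3))^2
= (3/4)^2 = 9/16

9/16


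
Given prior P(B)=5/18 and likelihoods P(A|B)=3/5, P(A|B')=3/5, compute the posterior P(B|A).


P(A) = P(A|B)P(B) + P(A|B')P(B') = 3/5*5/18 + 3/5*13/18 = 3/5
P(B|A) = P(A|B)P(B)/P(A) = (1/6)/(3/5) = 5/18

5/18


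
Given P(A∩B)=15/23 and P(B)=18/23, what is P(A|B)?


P(A|B) = P(A∩B)/P(B) = (15/23)/(18/23) = 15/18 = 5/6

5/6


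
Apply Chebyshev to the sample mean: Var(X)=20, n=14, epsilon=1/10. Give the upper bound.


Var(Xbar) = Var(X)/n = 20/14
Chebyshev: P(|Xbar-mu| >= 1/10) <= Var(Xbar)/(1/10)^2 = (10/7)/(1/100) = 1000/7
Bound exceeds 1, so trivial bound: 1

1


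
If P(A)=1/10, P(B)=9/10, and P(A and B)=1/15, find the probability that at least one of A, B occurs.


P(A∪B) = P(A) + P(B) - P(A∩B)
= 1/10 + 9/10 - 1/15 = 14/15

14/15


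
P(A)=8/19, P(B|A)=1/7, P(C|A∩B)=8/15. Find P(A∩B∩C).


P(A∩B∩C) = P(A) * P(B|A) * P(C|A∩B)
= 8/19 * 1/7 * 8/15
= 8/133 * 8/15 = 64/1995

64/1995


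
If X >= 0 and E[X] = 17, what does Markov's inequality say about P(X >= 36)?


Markov: P(X >= a) <= E[X]/a
P(X >= 36) <= 17/36

17/36


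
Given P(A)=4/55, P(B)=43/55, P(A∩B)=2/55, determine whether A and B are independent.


P(A)*P(B) = 4/55*43/55 = 172/3025
P(A∩B) = 2/55 != 172/3025, so not independent

No, A and B are not independent


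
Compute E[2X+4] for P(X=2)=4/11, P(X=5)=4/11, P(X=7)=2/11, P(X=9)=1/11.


E[2X+4] = sum(g(x)*P(x))
= 8*4/11 + 14*4/11 + 18*2/11 + 22*1/11
= 146/11

146/11


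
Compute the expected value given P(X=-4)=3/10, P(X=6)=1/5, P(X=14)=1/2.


E[X] = sum(x * P(x))
= -4*3/10 + 6*1/5 + 14*1/2
= 7

7


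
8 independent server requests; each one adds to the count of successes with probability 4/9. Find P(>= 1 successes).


P(at least one) = 1 - P(none)
P(none) = (1 - 4/9)^8 = (5/9)^8 = 390625/43046721
P(at least one) = 1 - 390625/43046721 = 42656096/43046721

42656096/43046721


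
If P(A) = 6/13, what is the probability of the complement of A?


P(A') = 1 - P(A) = 1 - 6/13 = 7/13

7/13


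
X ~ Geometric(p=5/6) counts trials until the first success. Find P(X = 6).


P(X=6) = (1-p)^5 * p = (1/6)^5 * 5/6
= 1/7776 * 5/6 = 5/46656

5/46656


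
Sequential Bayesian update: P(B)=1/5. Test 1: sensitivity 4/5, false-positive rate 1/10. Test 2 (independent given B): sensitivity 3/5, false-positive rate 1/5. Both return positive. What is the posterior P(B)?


After test 1: P(+) = 4/5*1/5 + 1/10*4/5 = 6/25
P(B|+) = (4/25)/(6/25) = 2/3
After test 2 (use post1 as new prior): P(+) = 3/5*2/3 + 1/5*1/3 = 7/15
P(B|+,+) = (2/5)/(7/15) = 6/7

6/7


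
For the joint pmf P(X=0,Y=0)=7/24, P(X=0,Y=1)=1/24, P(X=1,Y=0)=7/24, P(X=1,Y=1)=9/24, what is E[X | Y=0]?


P(Y=0) = 14/24
E[X|Y=0] = (0*7 + 1*7)/14 = 7/14 = 1/2

1/2


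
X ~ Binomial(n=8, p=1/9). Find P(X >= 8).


P(X>=8) = P(X=8)
= 1/43046721
= 1/43046721

1/43046721


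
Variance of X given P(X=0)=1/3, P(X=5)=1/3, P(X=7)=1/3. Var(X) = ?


E[X] = 4, E[X^2] = 74/3
Var(X) = E[X^2] - (E[X])^2 = 74/3 - (4)^2 = 26/3

26/3


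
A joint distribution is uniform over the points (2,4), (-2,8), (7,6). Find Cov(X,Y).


E[X]=7/3, E[Y]=6, E[XY]=34/3
Cov(X,Y) = E[XY] - E[X]E[Y] = 34/3 - 7/3*6 = -8/3

-8/3


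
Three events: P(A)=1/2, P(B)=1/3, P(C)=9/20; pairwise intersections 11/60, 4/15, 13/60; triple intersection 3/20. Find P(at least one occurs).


P(A∪B∪C) = P(A)+P(B)+P(C) - P(AB)-P(AC)-P(BC) + P(ABC)
= 1/2+1/3+9/20 - 11/60-4/15-13/60 + 3/20
= 23/30

23/30


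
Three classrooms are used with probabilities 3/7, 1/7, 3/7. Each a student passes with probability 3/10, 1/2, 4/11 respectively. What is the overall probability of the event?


P(A) = P(A|B1)P(B1) + P(A|B2)P(B2) + P(A|B3)P(B3)
= 3/10*3/7 + 1/2*1/7 + 4/11*3/7
= 9/70 + 1/14 + 12/77 = 137/385

137/385


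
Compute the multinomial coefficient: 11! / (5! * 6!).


11! = 39916800
Denominator: 5!=120 * 6!=720
Coefficient = 39916800 / 86400 = 462

462


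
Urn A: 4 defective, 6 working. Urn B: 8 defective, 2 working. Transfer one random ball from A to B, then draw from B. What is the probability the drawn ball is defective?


P(transfer defective) = 4/10 = 2/5; P(transfer working) = 3/5
If defective transferred: Urn II has 9 defective of 11, so P(defective|defective moved) = 9/11
If working transferred: Urn II has 8 defective of 11, so P(defective|working moved) = 8/11
By total probability: P(defective) = 2/5*9/11 + 3/5*8/11 = 42/55

42/55


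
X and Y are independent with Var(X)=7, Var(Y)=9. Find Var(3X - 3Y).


Independence => Cov(X,Y)=0
Var(3X - 3Y) = 3^2*Var(X) + (-3)^2*Var(Y)
= 9*7 + 9*9 = 144

144


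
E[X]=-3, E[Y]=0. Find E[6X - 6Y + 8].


E[6X - 6Y + 8] = 6*E[X] - 6*E[Y] + 8
= (6)*(-3) + (-6)*(0) + (8)
= -18 + 0 + 8 = -10

-10


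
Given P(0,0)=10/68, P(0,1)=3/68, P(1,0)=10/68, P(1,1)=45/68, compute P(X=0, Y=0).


Read from table: P(X=0, Y=0) = 10/68 = 5/34

5/34


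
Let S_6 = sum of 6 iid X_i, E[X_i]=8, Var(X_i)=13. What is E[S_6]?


E[S_n] = n*E[X_1] = 6*8 = 48

48


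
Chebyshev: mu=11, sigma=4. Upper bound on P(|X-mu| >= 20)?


k = 20/4 = 5
Chebyshev: P(|X-mu| >= k*sigma) <= 1/k^2 = 1/5^2 = 1/25

1/25


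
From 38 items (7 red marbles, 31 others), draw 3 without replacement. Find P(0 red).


P(X=0) = C(7,0)*C(31,3) / C(38,3)
= 1*4495 / 8436
= 4495/8436

4495/8436


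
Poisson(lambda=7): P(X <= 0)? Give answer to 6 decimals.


P(X<=0) = e^(-7)*7^0/0!
≈ 0.0009118820
≈ 0.000912

0.000912


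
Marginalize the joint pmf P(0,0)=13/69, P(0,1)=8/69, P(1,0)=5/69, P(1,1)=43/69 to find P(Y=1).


P(Y=1) = P(0,1)+P(1,1) = 8/69 + 43/69 = 51/69 = 17/23

17/23


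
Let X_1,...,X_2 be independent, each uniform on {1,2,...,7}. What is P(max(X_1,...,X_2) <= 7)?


P(max <= 7) = P(all X_i <= 7) = (P(X_1 <= 7))^2
= (7/7)^2 = 1^2 = 1

1


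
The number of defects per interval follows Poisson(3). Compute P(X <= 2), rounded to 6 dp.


P(X<=2) = e^(-3)*3^0/0! + e^(-3)*3^1/1! + e^(-3)*3^2/2!
≈ 0.0497870684 + 0.1493612051 + 0.2240418077
= 0.4231900812
≈ 0.423190

0.423190


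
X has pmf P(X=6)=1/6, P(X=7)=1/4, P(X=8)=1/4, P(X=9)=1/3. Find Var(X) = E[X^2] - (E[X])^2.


E[X] = 31/4, E[X^2] = 245/4
Var(X) = E[X^2] - (E[X])^2 = 245/4 - (31/4)^2 = 19/16

19/16


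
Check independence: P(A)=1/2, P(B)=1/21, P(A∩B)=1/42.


P(A)*P(B) = 1/2*1/21 = 1/42
P(A∩B) = 1/42, which equals P(A)P(B), so independent

Yes, A and B are independent


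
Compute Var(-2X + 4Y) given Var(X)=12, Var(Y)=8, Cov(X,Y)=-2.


Var(-2X + 4Y) = (-2)^2*Var(X) + 4^2*Var(Y) + 2*(-2)*4*Cov(X,Y)
= 4*12 + 16*8 - 16*(-2)
= 48 + 128 + 32 = 208

208


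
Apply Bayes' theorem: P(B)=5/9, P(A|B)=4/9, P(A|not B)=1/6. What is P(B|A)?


P(A) = P(A|B)P(B) + P(A|B')P(B') = 4/9*5/9 + 1/6*4/9 = 26/81
P(B|A) = P(A|B)P(B)/P(A) = (20/81)/(26/81) = 10/13

10/13


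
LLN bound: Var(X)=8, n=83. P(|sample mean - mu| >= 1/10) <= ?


Var(Xbar) = Var(X)/n = 8/83
Chebyshev: P(|Xbar-mu| >= 1/10) <= Var(Xbar)/(1/10)^2 = (8/83)/(1/100) = 800/83
Bound exceeds 1, so trivial bound: 1

1


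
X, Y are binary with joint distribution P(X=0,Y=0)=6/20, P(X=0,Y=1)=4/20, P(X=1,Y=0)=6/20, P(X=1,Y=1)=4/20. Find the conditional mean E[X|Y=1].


P(Y=1) = 8/20
E[X|Y=1] = (0*4 + 1*4)/8 = 4/8 = 1/2

1/2


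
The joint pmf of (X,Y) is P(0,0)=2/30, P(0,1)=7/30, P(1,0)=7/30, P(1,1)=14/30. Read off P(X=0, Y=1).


Read from table: P(X=0, Y=1) = 7/30

7/30


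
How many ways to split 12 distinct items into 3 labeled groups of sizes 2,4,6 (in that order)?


12! = 479001600
Denominator: 2!=2 * 4!=24 * 6!=720
Coefficient = 479001600 / 34560 = 13860

13860


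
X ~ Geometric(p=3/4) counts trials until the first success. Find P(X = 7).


P(X=7) = (1-p)^6 * p = (1/4)^6 * 3/4
= 1/4096 * 3/4 = 3/16384

3/16384


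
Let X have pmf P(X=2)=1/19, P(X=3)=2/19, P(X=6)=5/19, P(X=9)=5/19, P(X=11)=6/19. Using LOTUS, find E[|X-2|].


E[|X-2|] = sum(g(x)*P(x))
= 0*1/19 + 1*2/19 + 4*5/19 + 7*5/19 + 9*6/19
= 111/19

111/19


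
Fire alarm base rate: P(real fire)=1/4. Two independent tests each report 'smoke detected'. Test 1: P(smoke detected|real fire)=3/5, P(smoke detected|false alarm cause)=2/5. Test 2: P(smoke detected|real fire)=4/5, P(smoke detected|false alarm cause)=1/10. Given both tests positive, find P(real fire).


After test 1: P(+) = 3/5*1/4 + 2/5*3/4 = 9/20
P(B|+) = (3/20)/(9/20) = 1/3
After test 2 (use post1 as new prior): P(+) = 4/5*1/3 + 1/10*2/3 = 1/3
P(B|+,+) = (4/15)/(1/3) = 4/5

4/5


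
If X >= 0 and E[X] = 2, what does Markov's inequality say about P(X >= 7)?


Markov: P(X >= a) <= E[X]/a
P(X >= 7) <= 2/7

2/7


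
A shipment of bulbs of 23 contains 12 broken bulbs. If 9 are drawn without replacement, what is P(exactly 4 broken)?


P(X=4) = C(12,4)*C(11,5) / C(23,9)
= 495*462 / 817190
= 228690/817190 = 2079/7429

2079/7429


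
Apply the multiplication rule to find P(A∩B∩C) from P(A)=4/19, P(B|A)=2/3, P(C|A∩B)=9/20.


P(A∩B∩C) = P(A) * P(B|A) * P(C|A∩B)
= 4/19 * 2/3 * 9/20
= 8/57 * 9/20 = 6/95

6/95


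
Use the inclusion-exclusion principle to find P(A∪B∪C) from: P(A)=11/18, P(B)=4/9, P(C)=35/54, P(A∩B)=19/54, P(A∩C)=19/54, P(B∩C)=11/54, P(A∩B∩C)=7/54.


P(A∪B∪C) = P(A)+P(B)+P(C) - P(AB)-P(AC)-P(BC) + P(ABC)
= 11/18+4/9+35/54 - 19/54-19/54-11/54 + 7/54
= 25/27

25/27


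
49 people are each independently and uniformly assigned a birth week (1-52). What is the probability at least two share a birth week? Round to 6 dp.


P(all different) = prod((52-i)/52 for i=0..48) = 0.000000
P(at least one match) = 1 - 0.000000 = 1.000000

1.000000


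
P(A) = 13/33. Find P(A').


P(A') = 1 - P(A) = 1 - 13/33 = 20/33

20/33


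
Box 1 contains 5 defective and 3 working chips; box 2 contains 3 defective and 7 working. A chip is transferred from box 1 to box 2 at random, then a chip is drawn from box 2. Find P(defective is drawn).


P(transfer defective) = 5/8; P(transfer working) = 3/8
If defective transferred: Urn II has 4 defective of 11, so P(defective|defective moved) = 4/11
If working transferred: Urn II has 3 defective of 11, so P(defective|working moved) = 3/11
By total probability: P(defective) = 5/8*4/11 + 3/8*3/11 = 29/88

29/88


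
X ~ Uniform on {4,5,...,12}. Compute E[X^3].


E[X^3] = (1/9) * sum(x^3 for x=4..12)
= 6048/9 = 672

672


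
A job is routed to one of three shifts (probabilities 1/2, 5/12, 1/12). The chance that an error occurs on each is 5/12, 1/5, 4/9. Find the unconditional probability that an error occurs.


P(A) = P(A|B1)P(B1) + P(A|B2)P(B2) + P(A|B3)P(B3)
= 5/12*1/2 + 1/5*5/12 + 4/9*1/12
= 5/24 + 1/12 + 1/27 = 71/216

71/216


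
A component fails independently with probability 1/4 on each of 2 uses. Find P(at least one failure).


P(at least one) = 1 - P(none)
P(none) = (1 - 1/4)^2 = (3/4)^2 = 9/16
P(at least one) = 1 - 9/16 = 7/16

7/16


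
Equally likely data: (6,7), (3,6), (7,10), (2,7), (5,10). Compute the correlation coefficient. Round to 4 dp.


Cov(X,Y) = 2.0000, Var(X) = 3.4400, Var(Y) = 2.8000
rho = Cov/(sqrt(VarX)*sqrt(VarY)) = 0.6444

0.6444


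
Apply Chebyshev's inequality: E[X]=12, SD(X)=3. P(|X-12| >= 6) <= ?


k = 6/3 = 2
Chebyshev: P(|X-mu| >= k*sigma) <= 1/k^2 = 1/2^2 = 1/4

1/4


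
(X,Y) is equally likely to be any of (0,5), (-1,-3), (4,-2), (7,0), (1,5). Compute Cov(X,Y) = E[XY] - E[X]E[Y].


E[X]=11/5, E[Y]=1, E[XY]=0
Cov(X,Y) = E[XY] - E[X]E[Y] = 0 - 11/5*1 = -11/5

-11/5


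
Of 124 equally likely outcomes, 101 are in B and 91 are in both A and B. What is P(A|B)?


P(A|B) = P(A∩B)/P(B) = (91/124)/(101/124) = 91/101

91/101


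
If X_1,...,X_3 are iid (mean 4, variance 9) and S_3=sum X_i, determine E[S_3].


E[S_n] = n*E[X_1] = 3*4 = 12

12


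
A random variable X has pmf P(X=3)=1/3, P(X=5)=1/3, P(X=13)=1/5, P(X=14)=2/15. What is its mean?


E[X] = sum(x * P(x))
= 3*1/3 + 5*1/3 + 13*1/5 + 14*2/15
= 107/15

107/15


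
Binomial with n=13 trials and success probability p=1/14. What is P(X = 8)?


P(X=8) = C(13,8) * p^8 * (1-p)^5
= 1287 * 1/1475789056 * 371293/537824
= 477854091/793714773254144

477854091/793714773254144


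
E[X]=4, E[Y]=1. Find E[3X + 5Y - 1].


E[3X + 5Y - 1] = 3*E[X] + 5*E[Y] - 1
= (3)*(4) + (5)*(1) + (-1)
= 12 + 5 - 1 = 16

16


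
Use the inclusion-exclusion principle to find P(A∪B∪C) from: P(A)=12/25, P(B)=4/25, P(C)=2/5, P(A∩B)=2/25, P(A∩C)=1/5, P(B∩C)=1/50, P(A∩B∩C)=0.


P(A∪B∪C) = P(A)+P(B)+P(C) - P(AB)-P(AC)-P(BC) + P(ABC)
= 12/25+4/25+2/5 - 2/25-1/5-1/50 + 0
= 37/50

37/50


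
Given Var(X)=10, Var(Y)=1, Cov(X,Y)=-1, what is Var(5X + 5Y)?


Var(5X + 5Y) = 5^2*Var(X) + 5^2*Var(Y) + 2*5*5*Cov(X,Y)
= 25*10 + 25*1 + 50*(-1)
= 250 + 25 - 50 = 225

225


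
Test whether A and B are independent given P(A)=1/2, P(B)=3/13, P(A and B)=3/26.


P(A)*P(B) = 1/2*3/13 = 3/26
P(A∩B) = 3/26, which equals P(A)P(B), so independent

Yes, A and B are independent


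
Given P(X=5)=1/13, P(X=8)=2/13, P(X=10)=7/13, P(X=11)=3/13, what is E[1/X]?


E[1/X] = sum(g(x)*P(x))
= 1/5*1/13 + 1/8*2/13 + 1/10*7/13 + 1/11*3/13
= 313/2860

313/2860


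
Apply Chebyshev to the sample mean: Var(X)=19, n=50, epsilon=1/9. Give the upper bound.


Var(Xbar) = Var(X)/n = 19/50
Chebyshev: P(|Xbar-mu| >= 1/9) <= Var(Xbar)/(1/9)^2 = (19/50)/(1/81) = 1539/50
Bound exceeds 1, so trivial bound: 1

1


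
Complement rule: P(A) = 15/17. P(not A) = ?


P(A') = 1 - P(A) = 1 - 15/17 = 2/17

2/17


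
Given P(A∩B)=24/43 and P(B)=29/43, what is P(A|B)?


P(A|B) = P(A∩B)/P(B) = (24/43)/(29/43) = 24/29

24/29


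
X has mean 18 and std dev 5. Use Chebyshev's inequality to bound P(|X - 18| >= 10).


k = 10/5 = 2
Chebyshev: P(|X-mu| >= k*sigma) <= 1/k^2 = 1/2^2 = 1/4

1/4


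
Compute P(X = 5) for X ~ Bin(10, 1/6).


P(X=5) = C(10,5) * p^5 * (1-p)^5
= 252 * 1/7776 * 3125/7776
= 21875/1679616

21875/1679616


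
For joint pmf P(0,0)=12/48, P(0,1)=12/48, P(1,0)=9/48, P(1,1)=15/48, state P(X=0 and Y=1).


Read from table: P(X=0, Y=1) = 12/48 = 1/4

1/4


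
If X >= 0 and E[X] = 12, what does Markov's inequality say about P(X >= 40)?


Markov: P(X >= a) <= E[X]/a
P(X >= 40) <= 12/40 = 3/10

3/10


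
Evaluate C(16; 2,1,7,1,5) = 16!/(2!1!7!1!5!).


16! = 20922789888000
Denominator: 2!=2 * 1!=1 * 7!=5040 * 1!=1 * 5!=120
Coefficient = 20922789888000 / 1209600 = 17297280

17297280


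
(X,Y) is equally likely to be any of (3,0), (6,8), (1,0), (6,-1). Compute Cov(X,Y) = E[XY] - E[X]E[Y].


E[X]=4, E[Y]=7/4, E[XY]=21/2
Cov(X,Y) = E[XY] - E[X]E[Y] = 21/2 - 4*7/4 = 7/2

7/2


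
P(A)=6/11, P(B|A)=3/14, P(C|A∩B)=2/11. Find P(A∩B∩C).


P(A∩B∩C) = P(A) * P(B|A) * P(C|A∩B)
= 6/11 * 3/14 * 2/11
= 9/77 * 2/11 = 18/847

18/847


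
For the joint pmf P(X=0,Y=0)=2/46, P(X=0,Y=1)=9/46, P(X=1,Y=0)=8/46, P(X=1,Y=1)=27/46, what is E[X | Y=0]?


P(Y=0) = 10/46
E[X|Y=0] = (0*2 + 1*8)/10 = 8/10 = 4/5

4/5


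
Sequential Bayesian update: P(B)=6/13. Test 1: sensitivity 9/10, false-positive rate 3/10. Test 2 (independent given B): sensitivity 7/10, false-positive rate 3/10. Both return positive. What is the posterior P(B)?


After test 1: P(+) = 9/10*6/13 + 3/10*7/13 = 15/26
P(B|+) = (27/65)/(15/26) = 18/25
After test 2 (use post1 as new prior): P(+) = 7/10*18/25 + 3/10*7/25 = 147/250
P(B|+,+) = (63/125)/(147/250) = 6/7

6/7


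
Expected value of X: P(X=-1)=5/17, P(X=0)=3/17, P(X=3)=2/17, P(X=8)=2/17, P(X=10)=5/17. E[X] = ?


E[X] = sum(x * P(x))
= -1*5/17 + 0*3/17 + 3*2/17 + 8*2/17 + 10*5/17
= 67/17

67/17


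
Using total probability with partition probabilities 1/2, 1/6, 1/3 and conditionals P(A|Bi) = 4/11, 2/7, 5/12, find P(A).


P(A) = P(A|B1)P(B1) + P(A|B2)P(B2) + P(A|B3)P(B3)
= 4/11*1/2 + 2/7*1/6 + 5/12*1/3
= 2/11 + 1/21 + 5/36 = 1021/2772

1021/2772


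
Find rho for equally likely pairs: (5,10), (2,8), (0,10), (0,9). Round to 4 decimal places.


Cov(X,Y) = 0.3125, Var(X) = 4.1875, Var(Y) = 0.6875
rho = Cov/(sqrt(VarX)*sqrt(VarY)) = 0.1842

0.1842


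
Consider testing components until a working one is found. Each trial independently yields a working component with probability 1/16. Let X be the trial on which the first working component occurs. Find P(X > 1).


P(X > 1) = P(first 1 trials all fail) = (1-p)^1 = (15/16)^1 = 15/16

15/16


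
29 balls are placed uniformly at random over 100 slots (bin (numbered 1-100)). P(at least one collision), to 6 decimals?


P(all different) = prod((100-i)/100 for i=0..28) = 0.010973
P(at least one match) = 1 - 0.010973 = 0.989027

0.989027


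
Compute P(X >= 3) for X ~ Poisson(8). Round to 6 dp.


P(X>=3) = 1 - P(X<=2) = 1 - (e^(-8)*8^0/0! + e^(-8)*8^1/1! + e^(-8)*8^2/2!)
≈ 1 - (0.0003354626 + 0.0026837010 + 0.0107348041)
= 1 - 0.0137539677 = 0.9862460323
≈ 0.986246

0.986246


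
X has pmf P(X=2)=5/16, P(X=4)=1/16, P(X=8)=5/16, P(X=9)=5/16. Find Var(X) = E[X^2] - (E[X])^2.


E[X] = 99/16, E[X^2] = 761/16
Var(X) = E[X^2] - (E[X])^2 = 761/16 - (99/16)^2 = 2375/256

2375/256


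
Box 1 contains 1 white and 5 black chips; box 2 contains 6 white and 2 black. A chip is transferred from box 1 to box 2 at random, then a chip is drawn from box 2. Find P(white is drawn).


P(transfer white) = 1/6; P(transfer black) = 5/6
If white transferred: Urn II has 7 white of 9, so P(white|white moved) = 7/9
If black transferred: Urn II has 6 white of 9, so P(white|black moved) = 2/3
By total probability: P(white) = 1/6*7/9 + 5/6*2/3 = 37/54

37/54


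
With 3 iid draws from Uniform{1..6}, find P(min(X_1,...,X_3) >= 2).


P(min >= 2) = P(all X_i >= 2) = (P(X_1 >= 2))^3
= (5/6)^3 = 125/216

125/216


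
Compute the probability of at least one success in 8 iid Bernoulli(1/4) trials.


P(at least one) = 1 - P(none)
P(none) = (1 - 1/4)^8 = (3/4)^8 = 6561/65536
P(at least one) = 1 - 6561/65536 = 58975/65536

58975/65536


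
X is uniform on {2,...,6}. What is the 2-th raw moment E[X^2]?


E[X^2] = (1/5) * sum(x^2 for x=2..6)
= 90/5 = 18

18


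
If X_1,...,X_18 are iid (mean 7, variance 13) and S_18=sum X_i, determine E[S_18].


E[S_n] = n*E[X_1] = 18*7 = 126

126


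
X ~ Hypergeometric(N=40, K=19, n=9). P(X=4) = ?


P(X=4) = C(19,4)*C(21,5) / C(40,9)
= 3876*20349 / 273438880
= 78872724/273438880 = 61047/211640

61047/211640


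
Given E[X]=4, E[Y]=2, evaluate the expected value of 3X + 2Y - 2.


E[3X + 2Y - 2] = 3*E[X] + 2*E[Y] - 2
= (3)*(4) + (2)*(2) + (-2)
= 12 + 4 - 2 = 14

14


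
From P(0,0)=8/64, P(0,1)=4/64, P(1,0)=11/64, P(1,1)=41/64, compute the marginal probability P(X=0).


P(X=0) = P(0,0)+P(0,1) = 8/64 + 4/64 = 12/64 = 3/16

3/16


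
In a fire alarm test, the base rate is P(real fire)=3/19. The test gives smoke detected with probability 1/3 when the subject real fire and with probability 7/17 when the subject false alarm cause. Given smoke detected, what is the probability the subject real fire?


P(A) = P(A|B)P(B) + P(A|B')P(B') = 1/3*3/19 + 7/17*16/19 = 129/323
P(B|A) = P(A|B)P(B)/P(A) = (1/19)/(129/323) = 17/129

17/129


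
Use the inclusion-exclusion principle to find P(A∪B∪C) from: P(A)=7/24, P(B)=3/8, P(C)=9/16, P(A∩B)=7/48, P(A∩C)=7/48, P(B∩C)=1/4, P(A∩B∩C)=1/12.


P(A∪B∪C) = P(A)+P(B)+P(C) - P(AB)-P(AC)-P(BC) + P(ABC)
= 7/24+3/8+9/16 - 7/48-7/48-1/4 + 1/12
= 37/48

37/48


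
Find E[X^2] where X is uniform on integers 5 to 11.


E[X^2] = (1/7) * sum(x^2 for x=5..11)
= 476/7 = 68

68


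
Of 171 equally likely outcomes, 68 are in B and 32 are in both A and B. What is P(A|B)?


P(A|B) = P(A∩B)/P(B) = (32/171)/(68/171) = 32/68 = 8/17

8/17


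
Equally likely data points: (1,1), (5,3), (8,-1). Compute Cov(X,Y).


E[X]=14/3, E[Y]=1, E[XY]=8/3
Cov(X,Y) = E[XY] - E[X]E[Y] = 8/3 - 14/3*1 = -2

-2


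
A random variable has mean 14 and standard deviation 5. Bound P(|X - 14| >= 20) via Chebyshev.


k = 20/5 = 4
Chebyshev: P(|X-mu| >= k*sigma) <= 1/k^2 = 1/4^2 = 1/16

1/16


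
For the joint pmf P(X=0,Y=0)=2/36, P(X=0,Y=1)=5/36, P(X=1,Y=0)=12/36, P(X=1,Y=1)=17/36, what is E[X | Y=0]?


P(Y=0) = 14/36
E[X|Y=0] = (0*2 + 1*12)/14 = 12/14 = 6/7

6/7


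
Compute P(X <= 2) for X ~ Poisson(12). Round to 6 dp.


P(X<=2) = e^(-12)*12^0/0! + e^(-12)*12^1/1! + e^(-12)*12^2/2!
≈ 0.0000061442 + 0.0000737305 + 0.0004423833
= 0.0005222580
≈ 0.000522

0.000522


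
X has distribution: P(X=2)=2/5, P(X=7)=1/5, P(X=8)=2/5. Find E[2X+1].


E[2X+1] = sum(g(x)*P(x))
= 5*2/5 + 15*1/5 + 17*2/5
= 59/5

59/5


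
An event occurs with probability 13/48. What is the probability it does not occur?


P(A') = 1 - P(A) = 1 - 13/48 = 35/48

35/48


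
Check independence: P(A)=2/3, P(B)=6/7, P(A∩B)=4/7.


P(A)*P(B) = 2/3*6/7 = 4/7
P(A∩B) = 4/7, which equals P(A)P(B), so independent

Yes, A and B are independent


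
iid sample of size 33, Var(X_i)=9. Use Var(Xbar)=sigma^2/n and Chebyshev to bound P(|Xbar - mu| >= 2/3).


Var(Xbar) = Var(X)/n = 9/33
Chebyshev: P(|Xbar-mu| >= 2/3) <= Var(Xbar)/(2/3)^2 = (3/11)/(4/9) = 27/44

27/44


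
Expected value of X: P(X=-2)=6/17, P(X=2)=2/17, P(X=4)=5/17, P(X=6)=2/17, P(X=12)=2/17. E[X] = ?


E[X] = sum(x * P(x))
= -2*6/17 + 2*2/17 + 4*5/17 + 6*2/17 + 12*2/17
= 48/17

48/17


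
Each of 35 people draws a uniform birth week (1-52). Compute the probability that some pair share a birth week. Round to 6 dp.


P(all different) = prod((52-i)/52 for i=0..34) = 0.000000
P(at least one match) = 1 - 0.000000 = 1.000000

1.000000


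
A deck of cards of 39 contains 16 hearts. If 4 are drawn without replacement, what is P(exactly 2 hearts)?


P(X=2) = C(16,2)*C(23,2) / C(39,4)
= 120*253 / 82251
= 30360/82251 = 10120/27417

10120/27417


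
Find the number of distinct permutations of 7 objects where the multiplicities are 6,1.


7! = 5040
Denominator: 6!=720 * 1!=1
Coefficient = 5040 / 720 = 7

7


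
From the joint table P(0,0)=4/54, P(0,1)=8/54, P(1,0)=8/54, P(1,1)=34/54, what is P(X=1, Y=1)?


Read from table: P(X=1, Y=1) = 34/54 = 17/27

17/27


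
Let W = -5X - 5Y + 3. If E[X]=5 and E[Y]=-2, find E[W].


E[-5X - 5Y + 3] = -5*E[X] - 5*E[Y] + 3
= (-5)*(5) + (-5)*(-2) + (3)
= -25 + 10 + 3 = -12

-12


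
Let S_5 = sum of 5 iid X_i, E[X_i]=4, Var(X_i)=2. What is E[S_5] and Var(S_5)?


E[S_n] = n*mu = 5*4 = 20
Var(S_n) = n*sigma^2 = 5*2 = 10

E[S_5]=20, Var(S_5)=10


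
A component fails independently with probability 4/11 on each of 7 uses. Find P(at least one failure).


P(at least one) = 1 - P(none)
P(none) = (1 - 4/11)^7 = (7/11)^7 = 823543/19487171
P(at least one) = 1 - 823543/19487171 = 18663628/19487171

18663628/19487171


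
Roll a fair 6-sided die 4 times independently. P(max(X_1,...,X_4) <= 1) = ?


P(max <= 1) = P(all X_i <= 1) = (P(X_1 <= 1))^4
= (1/6)^4 = 1/1296

1/1296


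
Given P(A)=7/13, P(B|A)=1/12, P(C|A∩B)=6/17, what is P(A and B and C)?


P(A∩B∩C) = P(A) * P(B|A) * P(C|A∩B)
= 7/13 * 1/12 * 6/17
= 7/156 * 6/17 = 7/442

7/442


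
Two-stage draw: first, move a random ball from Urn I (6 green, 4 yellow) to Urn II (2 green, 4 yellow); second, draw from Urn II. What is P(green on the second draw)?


P(transfer green) = 6/10 = 3/5; P(transfer yellow) = 2/5
If green transferred: Urn II has 3 green of 7, so P(green|green moved) = 3/7
If yellow transferred: Urn II has 2 green of 7, so P(green|yellow moved) = 2/7
By total probability: P(green) = 3/5*3/7 + 2/5*2/7 = 13/35

13/35


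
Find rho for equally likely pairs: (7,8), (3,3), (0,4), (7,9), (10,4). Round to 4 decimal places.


Cov(X,Y) = 3.3600, Var(X) = 12.2400, Var(Y) = 5.8400
rho = Cov/(sqrt(VarX)*sqrt(VarY)) = 0.3974

0.3974


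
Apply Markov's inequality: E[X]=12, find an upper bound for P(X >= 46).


Markov: P(X >= a) <= E[X]/a
P(X >= 46) <= 12/46 = 6/23

6/23


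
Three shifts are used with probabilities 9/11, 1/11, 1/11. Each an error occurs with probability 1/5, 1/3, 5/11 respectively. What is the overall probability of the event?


P(A) = P(A|B1)P(B1) + P(A|B2)P(B2) + P(A|B3)P(B3)
= 1/5*9/11 + 1/3*1/11 + 5/11*1/11
= 9/55 + 1/33 + 5/121 = 427/1815

427/1815


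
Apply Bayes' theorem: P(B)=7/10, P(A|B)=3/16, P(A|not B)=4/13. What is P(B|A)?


P(A) = P(A|B)P(B) + P(A|B')P(B') = 3/16*7/10 + 4/13*3/10 = 93/416
P(B|A) = P(A|B)P(B)/P(A) = (21/160)/(93/416) = 91/155

91/155


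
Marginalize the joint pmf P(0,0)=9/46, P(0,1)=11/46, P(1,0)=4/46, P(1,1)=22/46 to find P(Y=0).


P(Y=0) = P(0,0)+P(1,0) = 9/46 + 4/46 = 13/46

13/46


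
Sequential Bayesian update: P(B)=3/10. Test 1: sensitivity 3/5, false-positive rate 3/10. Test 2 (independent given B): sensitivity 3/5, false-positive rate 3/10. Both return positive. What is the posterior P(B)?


After test 1: P(+) = 3/5*3/10 + 3/10*7/10 = 39/100
P(B|+) = (9/50)/(39/100) = 6/13
After test 2 (use post1 as new prior): P(+) = 3/5*6/13 + 3/10*7/13 = 57/130
P(B|+,+) = (18/65)/(57/130) = 12/19

12/19


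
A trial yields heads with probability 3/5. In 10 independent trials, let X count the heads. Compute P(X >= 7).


P(X>=7) = P(X=7) + P(X=8) + P(X=9) + P(X=10)
= 419904/1953125 + 236196/1953125 + 78732/1953125 + 59049/9765625
= 3733209/9765625

3733209/9765625


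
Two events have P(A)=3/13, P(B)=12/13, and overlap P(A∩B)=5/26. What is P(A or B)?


P(A∪B) = P(A) + P(B) - P(A∩B)
= 3/13 + 12/13 - 5/26 = 25/26

25/26


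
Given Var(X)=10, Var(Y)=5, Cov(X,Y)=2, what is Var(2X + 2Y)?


Var(2X + 2Y) = 2^2*Var(X) + 2^2*Var(Y) + 2*2*2*Cov(X,Y)
= 4*10 + 4*5 + 8*2
= 40 + 20 + 16 = 76

76


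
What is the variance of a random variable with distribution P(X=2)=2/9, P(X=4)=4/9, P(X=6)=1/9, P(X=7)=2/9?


E[X] = 40/9, E[X^2] = 206/9
Var(X) = E[X^2] - (E[X])^2 = 206/9 - (40/9)^2 = 254/81

254/81


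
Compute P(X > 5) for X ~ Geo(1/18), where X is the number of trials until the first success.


P(X > 5) = P(first 5 trials all fail) = (1-p)^5 = (17/18)^5 = 1419857/1889568

1419857/1889568


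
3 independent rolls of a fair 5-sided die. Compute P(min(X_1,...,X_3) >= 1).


P(min >= 1) = P(all X_i >= 1) = (P(X_1 >= 1))^3
= (5/5)^3 = 1^3 = 1

1


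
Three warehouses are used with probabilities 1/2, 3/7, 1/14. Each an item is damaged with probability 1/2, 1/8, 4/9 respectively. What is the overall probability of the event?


P(A) = P(A|B1)P(B1) + P(A|B2)P(B2) + P(A|B3)P(B3)
= 1/2*1/2 + 1/8*3/7 + 4/9*1/14
= 1/4 + 3/56 + 2/63 = 169/504

169/504


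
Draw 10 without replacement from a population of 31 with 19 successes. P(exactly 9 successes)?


P(X=9) = C(19,9)*C(12,1) / C(31,10)
= 92378*12 / 44352165
= 1108536/44352165 = 2584/103385

2584/103385


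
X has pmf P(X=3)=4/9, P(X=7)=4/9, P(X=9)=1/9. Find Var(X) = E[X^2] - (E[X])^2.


E[X] = 49/9, E[X^2] = 313/9
Var(X) = E[X^2] - (E[X])^2 = 313/9 - (49/9)^2 = 416/81

416/81


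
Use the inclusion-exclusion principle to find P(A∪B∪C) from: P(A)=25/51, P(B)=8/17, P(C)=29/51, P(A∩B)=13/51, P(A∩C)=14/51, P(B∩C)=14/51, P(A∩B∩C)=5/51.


P(A∪B∪C) = P(A)+P(B)+P(C) - P(AB)-P(AC)-P(BC) + P(ABC)
= 25/51+8/17+29/51 - 13/51-14/51-14/51 + 5/51
= 14/17

14/17


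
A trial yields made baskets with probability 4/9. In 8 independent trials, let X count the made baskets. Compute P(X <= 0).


P(X<=0) = P(X=0)
= 390625/43046721
= 390625/43046721

390625/43046721


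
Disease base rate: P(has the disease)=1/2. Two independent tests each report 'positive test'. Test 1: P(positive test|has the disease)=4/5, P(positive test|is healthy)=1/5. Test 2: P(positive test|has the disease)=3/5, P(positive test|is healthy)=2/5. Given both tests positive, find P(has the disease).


After test 1: P(+) = 4/5*1/2 + 1/5*1/2 = 1/2
P(B|+) = (2/5)/(1/2) = 4/5
After test 2 (use post1 as new prior): P(+) = 3/5*4/5 + 2/5*1/5 = 14/25
P(B|+,+) = (12/25)/(14/25) = 6/7

6/7


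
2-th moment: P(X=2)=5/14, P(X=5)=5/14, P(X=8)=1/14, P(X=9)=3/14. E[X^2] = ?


E[X^2] = sum(x^2 * P(x))
= 4*5/14 + 25*5/14 + 64*1/14 + 81*3/14
= 226/7

226/7


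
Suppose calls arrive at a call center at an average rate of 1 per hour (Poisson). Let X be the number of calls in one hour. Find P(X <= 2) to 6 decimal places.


P(X<=2) = e^(-1)*1^0/0! + e^(-1)*1^1/1! + e^(-1)*1^2/2!
≈ 0.3678794412 + 0.3678794412 + 0.1839397206
= 0.9196986030
≈ 0.919699

0.919699


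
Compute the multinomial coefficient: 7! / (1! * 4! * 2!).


7! = 5040
Denominator: 1!=1 * 4!=24 * 2!=2
Coefficient = 5040 / 48 = 105

105


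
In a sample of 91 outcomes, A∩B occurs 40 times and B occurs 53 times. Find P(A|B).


P(A|B) = P(A∩B)/P(B) = (40/91)/(53/91) = 40/53

40/53


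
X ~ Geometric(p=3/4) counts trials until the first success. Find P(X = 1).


P(X=1) = (1-p)^0 * p = (1/4)^0 * 3/4
= 1 * 3/4 = 3/4

3/4


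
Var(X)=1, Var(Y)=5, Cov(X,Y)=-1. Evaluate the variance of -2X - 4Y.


Var(-2X - 4Y) = (-2)^2*Var(X) + (-4)^2*Var(Y) + 2*(-2)*(-4)*Cov(X,Y)
= 4*1 + 16*5 + 16*(-1)
= 4 + 80 - 16 = 68

68


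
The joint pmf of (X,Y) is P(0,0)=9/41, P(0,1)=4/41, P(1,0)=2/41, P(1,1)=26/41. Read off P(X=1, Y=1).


Read from table: P(X=1, Y=1) = 26/41

26/41


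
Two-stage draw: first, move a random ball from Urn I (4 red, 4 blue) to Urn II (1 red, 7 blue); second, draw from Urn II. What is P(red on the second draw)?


P(transfer red) = 4/8 = 1/2; P(transfer blue) = 1/2
If red transferred: Urn II has 2 red of 9, so P(red|red moved) = 2/9
If blue transferred: Urn II has 1 red of 9, so P(red|blue moved) = 1/9
By total probability: P(red) = 1/2*2/9 + 1/2*1/9 = 1/6

1/6


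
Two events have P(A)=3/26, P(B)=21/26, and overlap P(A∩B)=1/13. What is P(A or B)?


P(A∪B) = P(A) + P(B) - P(A∩B)
= 3/26 + 21/26 - 1/13 = 11/13

11/13


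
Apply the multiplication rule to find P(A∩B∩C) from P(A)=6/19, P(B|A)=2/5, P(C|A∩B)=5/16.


P(A∩B∩C) = P(A) * P(B|A) * P(C|A∩B)
= 6/19 * 2/5 * 5/16
= 12/95 * 5/16 = 3/76

3/76


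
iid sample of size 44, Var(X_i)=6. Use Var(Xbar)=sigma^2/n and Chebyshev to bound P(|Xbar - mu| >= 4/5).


Var(Xbar) = Var(X)/n = 6/44
Chebyshev: P(|Xbar-mu| >= 4/5) <= Var(Xbar)/(4/5)^2 = (3/22)/(16/25) = 75/352

75/352


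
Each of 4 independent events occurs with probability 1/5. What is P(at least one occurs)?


P(at least one) = 1 - P(none)
P(none) = (1 - 1/5)^4 = (4/5)^4 = 256/625
P(at least one) = 1 - 256/625 = 369/625

369/625


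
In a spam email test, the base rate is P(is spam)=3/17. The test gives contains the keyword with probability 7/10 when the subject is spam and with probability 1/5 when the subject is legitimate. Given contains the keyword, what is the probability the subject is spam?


P(A) = P(A|B)P(B) + P(A|B')P(B') = 7/10*3/17 + 1/5*14/17 = 49/170
P(B|A) = P(A|B)P(B)/P(A) = (21/170)/(49/170) = 3/7

3/7


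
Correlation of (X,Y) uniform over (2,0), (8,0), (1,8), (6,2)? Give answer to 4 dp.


Cov(X,Y) = -5.6250, Var(X) = 8.1875, Var(Y) = 10.7500
rho = Cov/(sqrt(VarX)*sqrt(VarY)) = -0.5996

-0.5996


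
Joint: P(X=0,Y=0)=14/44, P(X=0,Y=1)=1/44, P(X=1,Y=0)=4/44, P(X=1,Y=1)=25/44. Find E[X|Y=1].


P(Y=1) = 26/44
E[X|Y=1] = (0*1 + 1*25)/26 = 25/26

25/26


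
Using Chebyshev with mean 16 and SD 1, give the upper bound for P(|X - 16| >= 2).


k = 2/1 = 2
Chebyshev: P(|X-mu| >= k*sigma) <= 1/k^2 = 1/2^2 = 1/4

1/4


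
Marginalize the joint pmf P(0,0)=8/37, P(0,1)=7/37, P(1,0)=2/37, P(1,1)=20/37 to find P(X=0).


P(X=0) = P(0,0)+P(0,1) = 8/37 + 7/37 = 15/37

15/37


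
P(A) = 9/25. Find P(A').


P(A') = 1 - P(A) = 1 - 9/25 = 16/25

16/25


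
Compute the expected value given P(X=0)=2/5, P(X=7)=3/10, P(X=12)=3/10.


E[X] = sum(x * P(x))
= 0*2/5 + 7*3/10 + 12*3/10
= 57/10

57/10


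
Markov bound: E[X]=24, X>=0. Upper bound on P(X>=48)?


Markov: P(X >= a) <= E[X]/a
P(X >= 48) <= 24/48 = 1/2

1/2


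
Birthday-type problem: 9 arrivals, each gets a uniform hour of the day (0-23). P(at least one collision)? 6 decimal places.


P(all different) = prod((24-i)/24 for i=0..8) = 0.179599
P(at least one match) = 1 - 0.179599 = 0.820401

0.820401


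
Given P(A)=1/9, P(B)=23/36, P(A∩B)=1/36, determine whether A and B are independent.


P(A)*P(B) = 1/9*23/36 = 23/324
P(A∩B) = 1/36 != 23/324, so not independent

No, A and B are not independent


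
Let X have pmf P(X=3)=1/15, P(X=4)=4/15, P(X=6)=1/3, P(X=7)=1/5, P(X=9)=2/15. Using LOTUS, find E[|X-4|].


E[|X-4|] = sum(g(x)*P(x))
= 1*1/15 + 0*4/15 + 2*1/3 + 3*1/5 + 5*2/15
= 2

2


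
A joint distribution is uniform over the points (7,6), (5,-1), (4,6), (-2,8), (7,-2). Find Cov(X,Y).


E[X]=21/5, E[Y]=17/5, E[XY]=31/5
Cov(X,Y) = E[XY] - E[X]E[Y] = 31/5 - 21/5*17/5 = -202/25

-202/25


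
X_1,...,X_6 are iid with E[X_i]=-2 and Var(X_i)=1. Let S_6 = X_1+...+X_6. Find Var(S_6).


By independence, Var(S_n) = n*Var(X_1) = 6*1 = 6

6


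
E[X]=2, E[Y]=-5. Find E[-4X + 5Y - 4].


E[-4X + 5Y - 4] = -4*E[X] + 5*E[Y] - 4
= (-4)*(2) + (5)*(-5) + (-4)
= -8 - 25 - 4 = -37

-37


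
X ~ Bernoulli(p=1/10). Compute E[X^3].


For Bernoulli: X in {0,1}
E[X^3] = 0^3*(1-1/10) + 1^3*1/10 = 1/10

1/10


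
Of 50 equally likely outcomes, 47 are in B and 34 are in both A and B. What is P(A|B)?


P(A|B) = P(A∩B)/P(B) = (34/50)/(47/50) = 34/47

34/47


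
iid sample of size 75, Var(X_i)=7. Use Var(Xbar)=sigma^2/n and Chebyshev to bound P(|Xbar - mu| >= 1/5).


Var(Xbar) = Var(X)/n = 7/75
Chebyshev: P(|Xbar-mu| >= 1/5) <= Var(Xbar)/(1/5)^2 = (7/75)/(1/25) = 7/3
Bound exceeds 1, so trivial bound: 1

1


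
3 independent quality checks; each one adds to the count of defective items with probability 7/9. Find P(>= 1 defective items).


P(at least one) = 1 - P(none)
P(none) = (1 - 7/9)^3 = (2/9)^3 = 8/729
P(at least one) = 1 - 8/729 = 721/729

721/729


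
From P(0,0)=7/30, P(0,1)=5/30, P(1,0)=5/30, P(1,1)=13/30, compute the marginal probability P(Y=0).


P(Y=0) = P(0,0)+P(1,0) = 7/30 + 5/30 = 12/30 = 2/5

2/5


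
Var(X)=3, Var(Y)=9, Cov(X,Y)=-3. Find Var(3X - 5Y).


Var(3X - 5Y) = 3^2*Var(X) + (-5)^2*Var(Y) + 2*3*(-5)*Cov(X,Y)
= 9*3 + 25*9 - 30*(-3)
= 27 + 225 + 90 = 342

342


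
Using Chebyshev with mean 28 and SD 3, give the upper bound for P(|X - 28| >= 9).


k = 9/3 = 3
Chebyshev: P(|X-mu| >= k*sigma) <= 1/k^2 = 1/3^2 = 1/9

1/9


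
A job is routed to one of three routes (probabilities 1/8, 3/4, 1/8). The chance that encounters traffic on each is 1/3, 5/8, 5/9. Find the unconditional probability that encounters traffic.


P(A) = P(A|B1)P(B1) + P(A|B2)P(B2) + P(A|B3)P(B3)
= 1/3*1/8 + 5/8*3/4 + 5/9*1/8
= 1/24 + 15/32 + 5/72 = 167/288

167/288


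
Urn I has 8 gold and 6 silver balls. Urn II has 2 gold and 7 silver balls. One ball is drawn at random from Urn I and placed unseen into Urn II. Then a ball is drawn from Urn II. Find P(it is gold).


P(transfer gold) = 8/14 = 4/7; P(transfer silver) = 3/7
If gold transferred: Urn II has 3 gold of 10, so P(gold|gold moved) = 3/10
If silver transferred: Urn II has 2 gold of 10, so P(gold|silver moved) = 1/5
By total probability: P(gold) = 4/7*3/10 + 3/7*1/5 = 9/35

9/35


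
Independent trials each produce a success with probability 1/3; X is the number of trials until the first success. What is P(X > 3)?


P(X > 3) = P(first 3 trials all fail) = (1-p)^3 = (2/3)^3 = 8/27

8/27


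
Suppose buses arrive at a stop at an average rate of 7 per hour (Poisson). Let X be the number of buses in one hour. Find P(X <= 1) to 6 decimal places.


P(X<=1) = e^(-7)*7^0/0! + e^(-7)*7^1/1!
≈ 0.0009118820 + 0.0063831738
= 0.0072950558
≈ 0.007295

0.007295


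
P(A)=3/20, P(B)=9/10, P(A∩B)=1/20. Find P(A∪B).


P(A∪B) = P(A) + P(B) - P(A∩B)
= 3/20 + 9/10 - 1/20 = 1

1


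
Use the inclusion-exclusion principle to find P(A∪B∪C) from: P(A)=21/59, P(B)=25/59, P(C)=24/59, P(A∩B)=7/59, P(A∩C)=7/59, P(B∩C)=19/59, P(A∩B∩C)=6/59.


P(A∪B∪C) = P(A)+P(B)+P(C) - P(AB)-P(AC)-P(BC) + P(ABC)
= 21/59+25/59+24/59 - 7/59-7/59-19/59 + 6/59
= 43/59

43/59


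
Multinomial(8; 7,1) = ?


8! = 40320
Denominator: 7!=5040 * 1!=1
Coefficient = 40320 / 5040 = 8

8


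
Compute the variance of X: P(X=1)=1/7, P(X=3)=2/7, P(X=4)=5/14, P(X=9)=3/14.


E[X] = 61/14, E[X^2] = 361/14
Var(X) = E[X^2] - (E[X])^2 = 361/14 - (61/14)^2 = 1333/196

1333/196


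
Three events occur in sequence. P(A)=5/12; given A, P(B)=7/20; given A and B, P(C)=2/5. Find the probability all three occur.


P(A∩B∩C) = P(A) * P(B|A) * P(C|A∩B)
= 5/12 * 7/20 * 2/5
= 7/48 * 2/5 = 7/120

7/120


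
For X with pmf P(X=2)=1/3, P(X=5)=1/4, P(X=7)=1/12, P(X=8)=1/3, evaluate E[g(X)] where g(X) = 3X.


E[3X] = sum(g(x)*P(x))
= 6*1/3 + 15*1/4 + 21*1/12 + 24*1/3
= 31/2

31/2


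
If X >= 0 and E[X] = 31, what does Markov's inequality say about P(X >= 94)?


Markov: P(X >= a) <= E[X]/a
P(X >= 94) <= 31/94

31/94


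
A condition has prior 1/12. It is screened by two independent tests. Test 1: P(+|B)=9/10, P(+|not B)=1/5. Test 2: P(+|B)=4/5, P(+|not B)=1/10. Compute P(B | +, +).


After test 1: P(+) = 9/10*1/12 + 1/5*11/12 = 31/120
P(B|+) = (3/40)/(31/120) = 9/31
After test 2 (use post1 as new prior): P(+) = 4/5*9/31 + 1/10*22/31 = 47/155
P(B|+,+) = (36/155)/(47/155) = 36/47

36/47


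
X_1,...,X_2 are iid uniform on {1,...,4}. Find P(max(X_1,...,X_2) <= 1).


P(max <= 1) = P(all X_i <= 1) = (P(X_1 <= 1))^2
= (1/4)^2 = 1/16

1/16


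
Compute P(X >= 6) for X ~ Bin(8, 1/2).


P(X>=6) = P(X=6) + P(X=7) + P(X=8)
= 7/64 + 1/32 + 1/256
= 37/256

37/256


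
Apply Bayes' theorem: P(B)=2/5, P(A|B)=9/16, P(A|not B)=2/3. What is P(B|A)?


P(A) = P(A|B)P(B) + P(A|B')P(B') = 9/16*2/5 + 2/3*3/5 = 5/8
P(B|A) = P(A|B)P(B)/P(A) = (9/40)/(5/8) = 9/25

9/25


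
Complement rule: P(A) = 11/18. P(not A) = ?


P(A') = 1 - P(A) = 1 - 11/18 = 7/18

7/18


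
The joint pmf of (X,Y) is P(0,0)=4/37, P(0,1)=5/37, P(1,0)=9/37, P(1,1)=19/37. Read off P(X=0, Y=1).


Read from table: P(X=0, Y=1) = 5/37

5/37
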